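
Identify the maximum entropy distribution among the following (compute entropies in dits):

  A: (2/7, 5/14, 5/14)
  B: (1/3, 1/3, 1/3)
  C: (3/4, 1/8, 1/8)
B

For a discrete distribution over n outcomes, entropy is maximized by the uniform distribution.

Computing entropies:
H(A) = 0.4748 dits
H(B) = 0.4771 dits
H(C) = 0.3195 dits

The uniform distribution (where all probabilities equal 1/3) achieves the maximum entropy of log_10(3) = 0.4771 dits.

Distribution B has the highest entropy.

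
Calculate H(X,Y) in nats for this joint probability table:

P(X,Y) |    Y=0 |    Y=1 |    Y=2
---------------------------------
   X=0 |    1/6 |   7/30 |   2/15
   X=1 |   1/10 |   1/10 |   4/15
1.7198 nats

Joint entropy is H(X,Y) = -Σ_{x,y} p(x,y) log p(x,y).

Summing over all non-zero entries:
H(X,Y) = -[1/6·log_e(1/6) + 7/30·log_e(7/30) + 2/15·log_e(2/15) + 1/10·log_e(1/10) + 1/10·log_e(1/10) + 4/15·log_e(4/15)]
H(X,Y) = 1.7198 nats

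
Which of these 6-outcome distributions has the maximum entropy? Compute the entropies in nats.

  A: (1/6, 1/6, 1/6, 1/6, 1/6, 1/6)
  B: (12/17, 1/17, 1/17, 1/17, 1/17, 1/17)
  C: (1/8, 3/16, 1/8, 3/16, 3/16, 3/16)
A

For a discrete distribution over n outcomes, entropy is maximized by the uniform distribution.

Computing entropies:
H(A) = 1.7918 nats
H(B) = 1.0792 nats
H(C) = 1.7753 nats

The uniform distribution (where all probabilities equal 1/6) achieves the maximum entropy of log_e(6) = 1.7918 nats.

Distribution A has the highest entropy.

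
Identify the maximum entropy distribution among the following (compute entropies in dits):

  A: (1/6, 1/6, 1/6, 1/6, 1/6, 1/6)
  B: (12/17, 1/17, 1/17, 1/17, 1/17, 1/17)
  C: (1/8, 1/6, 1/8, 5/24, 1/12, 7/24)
A

For a discrete distribution over n outcomes, entropy is maximized by the uniform distribution.

Computing entropies:
H(A) = 0.7782 dits
H(B) = 0.4687 dits
H(C) = 0.7434 dits

The uniform distribution (where all probabilities equal 1/6) achieves the maximum entropy of log_10(6) = 0.7782 dits.

Distribution A has the highest entropy.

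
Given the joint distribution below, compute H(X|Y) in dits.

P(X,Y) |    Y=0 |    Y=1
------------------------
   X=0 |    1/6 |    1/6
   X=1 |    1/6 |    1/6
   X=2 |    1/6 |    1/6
0.4771 dits

Using the chain rule: H(X|Y) = H(X,Y) - H(Y)

First, compute H(X,Y) = 0.7782 dits

Marginal P(Y) = (1/2, 1/2)
H(Y) = 0.3010 dits

H(X|Y) = H(X,Y) - H(Y) = 0.7782 - 0.3010 = 0.4771 dits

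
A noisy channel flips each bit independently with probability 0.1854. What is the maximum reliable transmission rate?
0.3083 bits

For a binary symmetric channel (BSC) with error probability p:
Capacity C = 1 - H(p) bits per symbol

where H(p) = -p log₂(p) - (1-p) log₂(1-p) is the binary entropy function.

H(0.1854) = 0.6917 bits
C = 1 - 0.6917 = 0.3083 bits per symbol

This means we can reliably transmit up to 0.3083 bits of information per channel use.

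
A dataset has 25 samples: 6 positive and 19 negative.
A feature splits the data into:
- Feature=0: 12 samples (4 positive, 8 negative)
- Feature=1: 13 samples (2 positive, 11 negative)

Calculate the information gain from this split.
0.0322 bits

Information Gain = H(Y) - H(Y|Feature)

Before split:
P(positive) = 6/25 = 0.2400
H(Y) = 0.7950 bits

After split:
Feature=0: H = 0.9183 bits (weight = 12/25)
Feature=1: H = 0.6194 bits (weight = 13/25)
H(Y|Feature) = (12/25)×0.9183 + (13/25)×0.6194 = 0.7629 bits

Information Gain = 0.7950 - 0.7629 = 0.0322 bits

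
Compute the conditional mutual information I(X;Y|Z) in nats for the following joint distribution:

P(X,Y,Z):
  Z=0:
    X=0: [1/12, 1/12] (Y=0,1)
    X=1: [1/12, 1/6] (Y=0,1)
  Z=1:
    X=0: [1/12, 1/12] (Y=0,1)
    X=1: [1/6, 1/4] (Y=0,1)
0.0082 nats

Conditional mutual information: I(X;Y|Z) = H(X|Z) + H(Y|Z) - H(X,Y|Z)

H(Z) = 0.6792
H(X,Z) = 1.3086 → H(X|Z) = 0.6294
H(Y,Z) = 1.3580 → H(Y|Z) = 0.6788
H(X,Y,Z) = 1.9792 → H(X,Y|Z) = 1.3000

I(X;Y|Z) = 0.6294 + 0.6788 - 1.3000 = 0.0082 nats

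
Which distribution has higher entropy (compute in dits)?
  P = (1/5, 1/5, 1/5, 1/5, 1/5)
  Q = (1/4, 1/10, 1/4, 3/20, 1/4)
P

Computing entropies in dits:
H(P) = 0.6990
H(Q) = 0.6751

Distribution P has higher entropy.

Intuition: The distribution closer to uniform (more spread out) has higher entropy.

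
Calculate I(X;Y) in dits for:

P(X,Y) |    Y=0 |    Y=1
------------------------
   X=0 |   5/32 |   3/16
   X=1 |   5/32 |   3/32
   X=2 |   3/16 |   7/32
0.0046 dits

Mutual information: I(X;Y) = H(X) + H(Y) - H(X,Y)

Marginals:
P(X) = (11/32, 1/4, 13/32), H(X) = 0.4689 dits
P(Y) = (1/2, 1/2), H(Y) = 0.3010 dits

Joint entropy: H(X,Y) = 0.7653 dits

I(X;Y) = 0.4689 + 0.3010 - 0.7653 = 0.0046 dits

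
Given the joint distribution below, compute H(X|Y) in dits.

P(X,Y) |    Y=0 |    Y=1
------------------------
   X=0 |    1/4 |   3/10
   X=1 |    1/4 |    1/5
0.2967 dits

Using the chain rule: H(X|Y) = H(X,Y) - H(Y)

First, compute H(X,Y) = 0.5977 dits

Marginal P(Y) = (1/2, 1/2)
H(Y) = 0.3010 dits

H(X|Y) = H(X,Y) - H(Y) = 0.5977 - 0.3010 = 0.2967 dits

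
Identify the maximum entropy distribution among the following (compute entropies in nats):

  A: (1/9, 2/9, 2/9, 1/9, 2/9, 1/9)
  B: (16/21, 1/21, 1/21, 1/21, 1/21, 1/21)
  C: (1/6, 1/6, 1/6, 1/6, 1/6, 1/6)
C

For a discrete distribution over n outcomes, entropy is maximized by the uniform distribution.

Computing entropies:
H(A) = 1.7351 nats
H(B) = 0.9321 nats
H(C) = 1.7918 nats

The uniform distribution (where all probabilities equal 1/6) achieves the maximum entropy of log_e(6) = 1.7918 nats.

Distribution C has the highest entropy.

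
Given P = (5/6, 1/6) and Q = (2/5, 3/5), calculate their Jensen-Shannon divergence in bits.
0.1499 bits

Jensen-Shannon divergence is:
JSD(P||Q) = 0.5 × D_KL(P||M) + 0.5 × D_KL(Q||M)
where M = 0.5 × (P + Q) is the mixture distribution.

M = 0.5 × (5/6, 1/6) + 0.5 × (2/5, 3/5) = (0.616667, 0.383333)

D_KL(P||M) = 0.1617 bits
D_KL(Q||M) = 0.1380 bits

JSD(P||Q) = 0.5 × 0.1617 + 0.5 × 0.1380 = 0.1499 bits

Unlike KL divergence, JSD is symmetric and bounded: 0 ≤ JSD ≤ log(2).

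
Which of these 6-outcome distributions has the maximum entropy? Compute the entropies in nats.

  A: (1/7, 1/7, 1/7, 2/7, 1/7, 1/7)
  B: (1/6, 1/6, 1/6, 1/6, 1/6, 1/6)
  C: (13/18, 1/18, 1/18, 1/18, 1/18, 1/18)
B

For a discrete distribution over n outcomes, entropy is maximized by the uniform distribution.

Computing entropies:
H(A) = 1.7479 nats
H(B) = 1.7918 nats
H(C) = 1.0379 nats

The uniform distribution (where all probabilities equal 1/6) achieves the maximum entropy of log_e(6) = 1.7918 nats.

Distribution B has the highest entropy.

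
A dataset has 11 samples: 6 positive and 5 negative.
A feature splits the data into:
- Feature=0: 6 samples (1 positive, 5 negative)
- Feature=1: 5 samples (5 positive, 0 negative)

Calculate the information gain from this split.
0.6395 bits

Information Gain = H(Y) - H(Y|Feature)

Before split:
P(positive) = 6/11 = 0.5455
H(Y) = 0.9940 bits

After split:
Feature=0: H = 0.6500 bits (weight = 6/11)
Feature=1: H = 0.0000 bits (weight = 5/11)
H(Y|Feature) = (6/11)×0.6500 + (5/11)×0.0000 = 0.3546 bits

Information Gain = 0.9940 - 0.3546 = 0.6395 bits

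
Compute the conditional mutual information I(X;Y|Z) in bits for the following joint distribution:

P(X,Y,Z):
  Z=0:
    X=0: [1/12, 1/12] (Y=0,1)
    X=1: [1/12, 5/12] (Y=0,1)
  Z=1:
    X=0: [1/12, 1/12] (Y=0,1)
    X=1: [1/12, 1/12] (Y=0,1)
0.0492 bits

Conditional mutual information: I(X;Y|Z) = H(X|Z) + H(Y|Z) - H(X,Y|Z)

H(Z) = 0.9183
H(X,Z) = 1.7925 → H(X|Z) = 0.8742
H(Y,Z) = 1.7925 → H(Y|Z) = 0.8742
H(X,Y,Z) = 2.6175 → H(X,Y|Z) = 1.6992

I(X;Y|Z) = 0.8742 + 0.8742 - 1.6992 = 0.0492 bits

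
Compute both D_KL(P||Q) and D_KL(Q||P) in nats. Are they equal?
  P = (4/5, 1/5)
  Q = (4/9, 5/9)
D_KL(P||Q) = 0.2659, D_KL(Q||P) = 0.3063

KL divergence is not symmetric: D_KL(P||Q) ≠ D_KL(Q||P) in general.

D_KL(P||Q) = 0.2659 nats
D_KL(Q||P) = 0.3063 nats

No, they are not equal!

This asymmetry is why KL divergence is not a true distance metric.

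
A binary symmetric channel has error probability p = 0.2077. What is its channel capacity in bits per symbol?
0.2629 bits

For a binary symmetric channel (BSC) with error probability p:
Capacity C = 1 - H(p) bits per symbol

where H(p) = -p log₂(p) - (1-p) log₂(1-p) is the binary entropy function.

H(0.2077) = 0.7371 bits
C = 1 - 0.7371 = 0.2629 bits per symbol

This means we can reliably transmit up to 0.2629 bits of information per channel use.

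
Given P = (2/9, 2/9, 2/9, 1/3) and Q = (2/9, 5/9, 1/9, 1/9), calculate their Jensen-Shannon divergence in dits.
0.0327 dits

Jensen-Shannon divergence is:
JSD(P||Q) = 0.5 × D_KL(P||M) + 0.5 × D_KL(Q||M)
where M = 0.5 × (P + Q) is the mixture distribution.

M = 0.5 × (2/9, 2/9, 2/9, 1/3) + 0.5 × (2/9, 5/9, 1/9, 1/9) = (2/9, 7/18, 1/6, 2/9)

D_KL(P||M) = 0.0325 dits
D_KL(Q||M) = 0.0330 dits

JSD(P||Q) = 0.5 × 0.0325 + 0.5 × 0.0330 = 0.0327 dits

Unlike KL divergence, JSD is symmetric and bounded: 0 ≤ JSD ≤ log(2).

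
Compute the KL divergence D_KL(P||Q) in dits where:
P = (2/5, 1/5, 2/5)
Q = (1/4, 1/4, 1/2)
0.0235 dits

KL divergence: D_KL(P||Q) = Σ p(x) log(p(x)/q(x))

Computing term by term:
  x=0: 2/5 × log_10[(2/5)/(1/4)] = 2/5 × 0.2041 = 0.0816
  x=1: 1/5 × log_10[(1/5)/(1/4)] = 1/5 × -0.0969 = -0.0194
  x=2: 2/5 × log_10[(2/5)/(1/2)] = 2/5 × -0.0969 = -0.0388

D_KL(P||Q) = 0.0235 dits

Note: KL divergence is always non-negative and equals 0 iff P = Q.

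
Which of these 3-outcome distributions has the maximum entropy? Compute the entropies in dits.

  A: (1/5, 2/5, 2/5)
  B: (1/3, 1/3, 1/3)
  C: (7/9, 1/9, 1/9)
B

For a discrete distribution over n outcomes, entropy is maximized by the uniform distribution.

Computing entropies:
H(A) = 0.4581 dits
H(B) = 0.4771 dits
H(C) = 0.2969 dits

The uniform distribution (where all probabilities equal 1/3) achieves the maximum entropy of log_10(3) = 0.4771 dits.

Distribution B has the highest entropy.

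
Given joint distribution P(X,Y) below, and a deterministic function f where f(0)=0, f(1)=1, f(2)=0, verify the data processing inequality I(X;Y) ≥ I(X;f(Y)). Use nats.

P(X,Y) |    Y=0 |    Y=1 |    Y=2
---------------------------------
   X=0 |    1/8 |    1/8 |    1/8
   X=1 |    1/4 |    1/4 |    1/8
I(X;Y) = 0.0109, I(X;f(Y)) = 0.0022, inequality holds: 0.0109 ≥ 0.0022

Data Processing Inequality: For any Markov chain X → Y → Z, we have I(X;Y) ≥ I(X;Z).

Here Z = f(Y) is a deterministic function of Y, forming X → Y → Z.

Original I(X;Y) = 0.0109 nats

After applying f:
P(X,Z) where Z=f(Y):
- P(X,Z=0) = P(X,Y=0) + P(X,Y=2)
- P(X,Z=1) = P(X,Y=1)

I(X;Z) = I(X;f(Y)) = 0.0022 nats

Verification: 0.0109 ≥ 0.0022 ✓

Information cannot be created by processing; the function f can only lose information about X.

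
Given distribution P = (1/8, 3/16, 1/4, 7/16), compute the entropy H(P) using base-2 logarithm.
1.8496 bits

Shannon entropy is H(X) = -Σ p(x) log p(x).

For P = (1/8, 3/16, 1/4, 7/16):
H = -1/8 × log_2(1/8) -3/16 × log_2(3/16) -1/4 × log_2(1/4) -7/16 × log_2(7/16)
H = 1.8496 bits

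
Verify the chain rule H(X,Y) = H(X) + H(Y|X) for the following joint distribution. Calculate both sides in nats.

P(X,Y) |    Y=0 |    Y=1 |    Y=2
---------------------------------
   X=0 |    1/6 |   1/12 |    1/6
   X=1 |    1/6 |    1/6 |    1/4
H(X,Y) = 1.7482, H(X) = 0.6792, H(Y|X) = 1.0690 (all in nats)

Chain rule: H(X,Y) = H(X) + H(Y|X)

Left side — joint entropy directly:
H(X,Y) = -Σ p(x,y) log p(x,y) = 1.7482 nats

Right side — compute H(Y|X) from the conditional distributions:
P(X) = (5/12, 7/12), so H(X) = 0.6792 nats
H(Y|X) = Σ_x P(X=x) · H(Y|X=x):
  P(Y|X=0) = (2/5, 1/5, 2/5), H(Y|X=0) = 1.0549, weight P(X=0) = 5/12
  P(Y|X=1) = (2/7, 2/7, 3/7), H(Y|X=1) = 1.0790, weight P(X=1) = 7/12
H(Y|X) = 1.0690 nats

H(X) + H(Y|X) = 0.6792 + 1.0690 = 1.7482 nats

Both sides equal 1.7482 nats. ✓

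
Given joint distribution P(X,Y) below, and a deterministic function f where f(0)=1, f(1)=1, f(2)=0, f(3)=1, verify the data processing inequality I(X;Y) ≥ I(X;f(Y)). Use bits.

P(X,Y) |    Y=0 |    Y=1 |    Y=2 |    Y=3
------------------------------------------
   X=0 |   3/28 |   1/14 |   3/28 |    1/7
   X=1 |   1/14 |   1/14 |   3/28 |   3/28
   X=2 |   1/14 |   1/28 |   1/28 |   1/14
I(X;Y) = 0.0155, I(X;f(Y)) = 0.0096, inequality holds: 0.0155 ≥ 0.0096

Data Processing Inequality: For any Markov chain X → Y → Z, we have I(X;Y) ≥ I(X;Z).

Here Z = f(Y) is a deterministic function of Y, forming X → Y → Z.

Original I(X;Y) = 0.0155 bits

After applying f:
P(X,Z) where Z=f(Y):
- P(X,Z=0) = P(X,Y=2)
- P(X,Z=1) = P(X,Y=0) + P(X,Y=1) + P(X,Y=3)

I(X;Z) = I(X;f(Y)) = 0.0096 bits

Verification: 0.0155 ≥ 0.0096 ✓

Information cannot be created by processing; the function f can only lose information about X.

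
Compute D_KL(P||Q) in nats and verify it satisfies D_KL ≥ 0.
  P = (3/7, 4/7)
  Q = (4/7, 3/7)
0.0411 nats

KL divergence satisfies the Gibbs inequality: D_KL(P||Q) ≥ 0 for all distributions P, Q.

D_KL(P||Q) = Σ p(x) log(p(x)/q(x))
Term by term:
  x=0: 3/7 × log_e[(3/7)/(4/7)] = -0.1233
  x=1: 4/7 × log_e[(4/7)/(3/7)] = 0.1644
D_KL(P||Q) = 0.0411 nats

D_KL(P||Q) = 0.0411 ≥ 0 ✓

This non-negativity is a fundamental property: relative entropy cannot be negative because it measures how different Q is from P.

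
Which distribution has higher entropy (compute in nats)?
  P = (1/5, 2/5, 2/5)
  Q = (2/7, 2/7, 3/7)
Q

Computing entropies in nats:
H(P) = 1.0549
H(Q) = 1.0790

Distribution Q has higher entropy.

Intuition: The distribution closer to uniform (more spread out) has higher entropy.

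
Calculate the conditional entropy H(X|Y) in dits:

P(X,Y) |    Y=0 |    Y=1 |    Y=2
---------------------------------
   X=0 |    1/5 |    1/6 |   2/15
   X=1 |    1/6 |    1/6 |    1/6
0.2996 dits

Using the chain rule: H(X|Y) = H(X,Y) - H(Y)

First, compute H(X,Y) = 0.7752 dits

Marginal P(Y) = (11/30, 1/3, 3/10)
H(Y) = 0.4757 dits

H(X|Y) = H(X,Y) - H(Y) = 0.7752 - 0.4757 = 0.2996 dits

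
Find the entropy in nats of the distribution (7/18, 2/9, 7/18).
1.0688 nats

Shannon entropy is H(X) = -Σ p(x) log p(x).

For P = (7/18, 2/9, 7/18):
H = -7/18 × log_e(7/18) -2/9 × log_e(2/9) -7/18 × log_e(7/18)
H = 1.0688 nats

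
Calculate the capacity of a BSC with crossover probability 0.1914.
0.2956 bits

For a binary symmetric channel (BSC) with error probability p:
Capacity C = 1 - H(p) bits per symbol

where H(p) = -p log₂(p) - (1-p) log₂(1-p) is the binary entropy function.

H(0.1914) = 0.7044 bits
C = 1 - 0.7044 = 0.2956 bits per symbol

This means we can reliably transmit up to 0.2956 bits of information per channel use.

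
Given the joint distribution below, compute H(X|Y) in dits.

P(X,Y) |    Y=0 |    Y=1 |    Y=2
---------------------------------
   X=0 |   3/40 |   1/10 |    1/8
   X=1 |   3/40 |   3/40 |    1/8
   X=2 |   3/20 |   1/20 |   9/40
0.4571 dits

Using the chain rule: H(X|Y) = H(X,Y) - H(Y)

First, compute H(X,Y) = 0.9133 dits

Marginal P(Y) = (3/10, 9/40, 19/40)
H(Y) = 0.4562 dits

H(X|Y) = H(X,Y) - H(Y) = 0.9133 - 0.4562 = 0.4571 dits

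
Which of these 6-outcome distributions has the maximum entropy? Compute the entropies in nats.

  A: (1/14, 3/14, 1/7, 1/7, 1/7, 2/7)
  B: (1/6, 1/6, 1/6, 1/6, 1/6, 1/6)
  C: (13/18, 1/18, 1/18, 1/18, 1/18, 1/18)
B

For a discrete distribution over n outcomes, entropy is maximized by the uniform distribution.

Computing entropies:
H(A) = 1.7105 nats
H(B) = 1.7918 nats
H(C) = 1.0379 nats

The uniform distribution (where all probabilities equal 1/6) achieves the maximum entropy of log_e(6) = 1.7918 nats.

Distribution B has the highest entropy.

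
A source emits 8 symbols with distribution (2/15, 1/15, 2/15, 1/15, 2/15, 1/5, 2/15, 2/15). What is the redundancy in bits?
0.0768 bits

Redundancy measures how far a source is from maximum entropy:
R = H_max - H(X)

Maximum entropy for 8 symbols: H_max = log_2(8) = 3.0000 bits
Actual entropy: H(X) = 2.9232 bits
Redundancy: R = 3.0000 - 2.9232 = 0.0768 bits

This redundancy represents potential for compression: the source could be compressed by 0.0768 bits per symbol.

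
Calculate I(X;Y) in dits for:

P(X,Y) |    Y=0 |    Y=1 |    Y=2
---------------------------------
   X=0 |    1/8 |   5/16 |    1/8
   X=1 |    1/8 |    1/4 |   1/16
0.0027 dits

Mutual information: I(X;Y) = H(X) + H(Y) - H(X,Y)

Marginals:
P(X) = (9/16, 7/16), H(X) = 0.2976 dits
P(Y) = (1/4, 9/16, 3/16), H(Y) = 0.4274 dits

Joint entropy: H(X,Y) = 0.7223 dits

I(X;Y) = 0.2976 + 0.4274 - 0.7223 = 0.0027 dits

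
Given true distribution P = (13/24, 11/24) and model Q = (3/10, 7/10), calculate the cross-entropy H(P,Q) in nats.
0.8156 nats

Cross-entropy: H(P,Q) = -Σ p(x) log q(x)

Alternatively: H(P,Q) = H(P) + D_KL(P||Q)
H(P) = 0.6897 nats
D_KL(P||Q) = 0.1260 nats

H(P,Q) = 0.6897 + 0.1260 = 0.8156 nats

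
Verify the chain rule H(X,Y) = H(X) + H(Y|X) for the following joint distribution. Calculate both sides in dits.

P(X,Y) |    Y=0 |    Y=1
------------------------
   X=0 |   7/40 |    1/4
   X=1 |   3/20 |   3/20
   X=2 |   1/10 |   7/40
H(X,Y) = 0.7626, H(X) = 0.4690, H(Y|X) = 0.2936 (all in dits)

Chain rule: H(X,Y) = H(X) + H(Y|X)

Left side — joint entropy directly:
H(X,Y) = -Σ p(x,y) log p(x,y) = 0.7626 dits

Right side — compute H(Y|X) from the conditional distributions:
P(X) = (17/40, 3/10, 11/40), so H(X) = 0.4690 dits
H(Y|X) = Σ_x P(X=x) · H(Y|X=x):
  P(Y|X=0) = (7/17, 10/17), H(Y|X=0) = 0.2942, weight P(X=0) = 17/40
  P(Y|X=1) = (1/2, 1/2), H(Y|X=1) = 0.3010, weight P(X=1) = 3/10
  P(Y|X=2) = (4/11, 7/11), H(Y|X=2) = 0.2847, weight P(X=2) = 11/40
H(Y|X) = 0.2936 dits

H(X) + H(Y|X) = 0.4690 + 0.2936 = 0.7626 dits

Both sides equal 0.7626 dits. ✓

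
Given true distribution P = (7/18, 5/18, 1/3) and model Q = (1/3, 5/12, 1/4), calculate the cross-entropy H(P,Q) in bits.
1.6339 bits

Cross-entropy: H(P,Q) = -Σ p(x) log q(x)

Alternatively: H(P,Q) = H(P) + D_KL(P||Q)
H(P) = 1.5715 bits
D_KL(P||Q) = 0.0623 bits

H(P,Q) = 1.5715 + 0.0623 = 1.6339 bits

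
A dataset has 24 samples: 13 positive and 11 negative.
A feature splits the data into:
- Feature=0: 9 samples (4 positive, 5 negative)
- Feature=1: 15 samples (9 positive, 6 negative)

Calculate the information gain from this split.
0.0165 bits

Information Gain = H(Y) - H(Y|Feature)

Before split:
P(positive) = 13/24 = 0.5417
H(Y) = 0.9950 bits

After split:
Feature=0: H = 0.9911 bits (weight = 9/24)
Feature=1: H = 0.9710 bits (weight = 15/24)
H(Y|Feature) = (9/24)×0.9911 + (15/24)×0.9710 = 0.9785 bits

Information Gain = 0.9950 - 0.9785 = 0.0165 bits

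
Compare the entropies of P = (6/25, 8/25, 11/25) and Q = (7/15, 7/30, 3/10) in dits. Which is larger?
P

Computing entropies in dits:
H(P) = 0.4640
H(Q) = 0.4588

Distribution P has higher entropy.

Intuition: The distribution closer to uniform (more spread out) has higher entropy.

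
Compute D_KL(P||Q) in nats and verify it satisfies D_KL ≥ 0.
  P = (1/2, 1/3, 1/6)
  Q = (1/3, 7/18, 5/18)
0.0662 nats

KL divergence satisfies the Gibbs inequality: D_KL(P||Q) ≥ 0 for all distributions P, Q.

D_KL(P||Q) = Σ p(x) log(p(x)/q(x))
Term by term:
  x=0: 1/2 × log_e[(1/2)/(1/3)] = 0.2027
  x=1: 1/3 × log_e[(1/3)/(7/18)] = -0.0514
  x=2: 1/6 × log_e[(1/6)/(5/18)] = -0.0851
D_KL(P||Q) = 0.0662 nats

D_KL(P||Q) = 0.0662 ≥ 0 ✓

This non-negativity is a fundamental property: relative entropy cannot be negative because it measures how different Q is from P.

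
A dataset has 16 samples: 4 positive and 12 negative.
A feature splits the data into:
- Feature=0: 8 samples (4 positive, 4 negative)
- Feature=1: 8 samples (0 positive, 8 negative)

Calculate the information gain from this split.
0.3113 bits

Information Gain = H(Y) - H(Y|Feature)

Before split:
P(positive) = 4/16 = 0.2500
H(Y) = 0.8113 bits

After split:
Feature=0: H = 1.0000 bits (weight = 8/16)
Feature=1: H = 0.0000 bits (weight = 8/16)
H(Y|Feature) = (8/16)×1.0000 + (8/16)×0.0000 = 0.5000 bits

Information Gain = 0.8113 - 0.5000 = 0.3113 bits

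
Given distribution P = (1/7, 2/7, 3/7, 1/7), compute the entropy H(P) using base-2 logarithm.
1.8424 bits

Shannon entropy is H(X) = -Σ p(x) log p(x).

For P = (1/7, 2/7, 3/7, 1/7):
H = -1/7 × log_2(1/7) -2/7 × log_2(2/7) -3/7 × log_2(3/7) -1/7 × log_2(1/7)
H = 1.8424 bits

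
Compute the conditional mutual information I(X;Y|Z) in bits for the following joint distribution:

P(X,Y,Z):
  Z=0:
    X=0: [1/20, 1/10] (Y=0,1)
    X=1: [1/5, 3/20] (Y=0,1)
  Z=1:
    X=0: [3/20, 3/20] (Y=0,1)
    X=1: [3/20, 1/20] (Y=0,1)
0.0406 bits

Conditional mutual information: I(X;Y|Z) = H(X|Z) + H(Y|Z) - H(X,Y|Z)

H(Z) = 1.0000
H(X,Z) = 1.9261 → H(X|Z) = 0.9261
H(Y,Z) = 1.9855 → H(Y|Z) = 0.9855
H(X,Y,Z) = 2.8710 → H(X,Y|Z) = 1.8710

I(X;Y|Z) = 0.9261 + 0.9855 - 1.8710 = 0.0406 bits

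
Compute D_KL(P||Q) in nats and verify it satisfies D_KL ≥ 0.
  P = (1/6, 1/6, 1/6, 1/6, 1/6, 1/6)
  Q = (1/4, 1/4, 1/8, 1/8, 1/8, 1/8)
0.0566 nats

KL divergence satisfies the Gibbs inequality: D_KL(P||Q) ≥ 0 for all distributions P, Q.

D_KL(P||Q) = Σ p(x) log(p(x)/q(x))
Term by term:
  x=0: 1/6 × log_e[(1/6)/(1/4)] = -0.0676
  x=1: 1/6 × log_e[(1/6)/(1/4)] = -0.0676
  x=2: 1/6 × log_e[(1/6)/(1/8)] = 0.0479
  x=3: 1/6 × log_e[(1/6)/(1/8)] = 0.0479
  x=4: 1/6 × log_e[(1/6)/(1/8)] = 0.0479
  x=5: 1/6 × log_e[(1/6)/(1/8)] = 0.0479
D_KL(P||Q) = 0.0566 nats

D_KL(P||Q) = 0.0566 ≥ 0 ✓

This non-negativity is a fundamental property: relative entropy cannot be negative because it measures how different Q is from P.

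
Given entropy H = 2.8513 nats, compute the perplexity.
17.3103

Perplexity is e^H (or exp(H) for natural log).

H = 2.8513 nats
Perplexity = e^2.8513 = 17.3103

Interpretation: The model's uncertainty is equivalent to choosing uniformly among 17.3 options.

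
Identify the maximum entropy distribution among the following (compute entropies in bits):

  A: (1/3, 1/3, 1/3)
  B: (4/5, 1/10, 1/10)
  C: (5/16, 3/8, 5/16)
A

For a discrete distribution over n outcomes, entropy is maximized by the uniform distribution.

Computing entropies:
H(A) = 1.5850 bits
H(B) = 0.9219 bits
H(C) = 1.5794 bits

The uniform distribution (where all probabilities equal 1/3) achieves the maximum entropy of log_2(3) = 1.5850 bits.

Distribution A has the highest entropy.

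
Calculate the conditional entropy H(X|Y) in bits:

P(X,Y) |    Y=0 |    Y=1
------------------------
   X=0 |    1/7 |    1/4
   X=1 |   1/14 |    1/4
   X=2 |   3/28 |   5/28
1.5562 bits

Using the chain rule: H(X|Y) = H(X,Y) - H(Y)

First, compute H(X,Y) = 2.4621 bits

Marginal P(Y) = (9/28, 19/28)
H(Y) = 0.9059 bits

H(X|Y) = H(X,Y) - H(Y) = 2.4621 - 0.9059 = 1.5562 bits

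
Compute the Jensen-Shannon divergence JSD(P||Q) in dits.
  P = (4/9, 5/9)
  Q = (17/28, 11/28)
0.0058 dits

Jensen-Shannon divergence is:
JSD(P||Q) = 0.5 × D_KL(P||M) + 0.5 × D_KL(Q||M)
where M = 0.5 × (P + Q) is the mixture distribution.

M = 0.5 × (4/9, 5/9) + 0.5 × (17/28, 11/28) = (0.525794, 0.474206)

D_KL(P||M) = 0.0058 dits
D_KL(Q||M) = 0.0058 dits

JSD(P||Q) = 0.5 × 0.0058 + 0.5 × 0.0058 = 0.0058 dits

Unlike KL divergence, JSD is symmetric and bounded: 0 ≤ JSD ≤ log(2).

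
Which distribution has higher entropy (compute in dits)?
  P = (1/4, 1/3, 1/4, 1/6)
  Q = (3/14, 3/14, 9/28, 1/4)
Q

Computing entropies in dits:
H(P) = 0.5898
H(Q) = 0.5957

Distribution Q has higher entropy.

Intuition: The distribution closer to uniform (more spread out) has higher entropy.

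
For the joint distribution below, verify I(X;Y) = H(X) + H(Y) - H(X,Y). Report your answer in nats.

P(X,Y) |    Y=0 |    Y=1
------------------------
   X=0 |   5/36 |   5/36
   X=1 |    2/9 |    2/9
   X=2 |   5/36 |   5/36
I(X;Y) = 0.0000 nats

Mutual information has multiple equivalent forms:
- I(X;Y) = H(X) - H(X|Y)
- I(X;Y) = H(Y) - H(Y|X)
- I(X;Y) = H(X) + H(Y) - H(X,Y)

Computing all quantities:
H(X) = 1.0720, H(Y) = 0.6931, H(X,Y) = 1.7652
H(X|Y) = 1.0720, H(Y|X) = 0.6931

Verification:
H(X) - H(X|Y) = 1.0720 - 1.0720 = 0.0000
H(Y) - H(Y|X) = 0.6931 - 0.6931 = 0.0000
H(X) + H(Y) - H(X,Y) = 1.0720 + 0.6931 - 1.7652 = 0.0000

All forms give I(X;Y) = 0.0000 nats. ✓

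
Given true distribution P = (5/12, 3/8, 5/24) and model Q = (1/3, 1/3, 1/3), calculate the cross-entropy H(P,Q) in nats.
1.0986 nats

Cross-entropy: H(P,Q) = -Σ p(x) log q(x)

Alternatively: H(P,Q) = H(P) + D_KL(P||Q)
H(P) = 1.0594 nats
D_KL(P||Q) = 0.0392 nats

H(P,Q) = 1.0594 + 0.0392 = 1.0986 nats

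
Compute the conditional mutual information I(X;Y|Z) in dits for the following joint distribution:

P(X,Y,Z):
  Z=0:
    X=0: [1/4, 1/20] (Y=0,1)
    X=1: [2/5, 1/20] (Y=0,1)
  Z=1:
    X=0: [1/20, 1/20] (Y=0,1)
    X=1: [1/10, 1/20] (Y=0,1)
0.0025 dits

Conditional mutual information: I(X;Y|Z) = H(X|Z) + H(Y|Z) - H(X,Y|Z)

H(Z) = 0.2442
H(X,Z) = 0.5365 → H(X|Z) = 0.2923
H(Y,Z) = 0.4452 → H(Y|Z) = 0.2010
H(X,Y,Z) = 0.7349 → H(X,Y|Z) = 0.4907

I(X;Y|Z) = 0.2923 + 0.2010 - 0.4907 = 0.0025 dits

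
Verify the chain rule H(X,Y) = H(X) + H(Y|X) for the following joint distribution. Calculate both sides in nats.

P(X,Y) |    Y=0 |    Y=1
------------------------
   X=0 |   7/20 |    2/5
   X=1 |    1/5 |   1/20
H(X,Y) = 1.2056, H(X) = 0.5623, H(Y|X) = 0.6433 (all in nats)

Chain rule: H(X,Y) = H(X) + H(Y|X)

Left side — joint entropy directly:
H(X,Y) = -Σ p(x,y) log p(x,y) = 1.2056 nats

Right side — compute H(Y|X) from the conditional distributions:
P(X) = (3/4, 1/4), so H(X) = 0.5623 nats
H(Y|X) = Σ_x P(X=x) · H(Y|X=x):
  P(Y|X=0) = (7/15, 8/15), H(Y|X=0) = 0.6909, weight P(X=0) = 3/4
  P(Y|X=1) = (4/5, 1/5), H(Y|X=1) = 0.5004, weight P(X=1) = 1/4
H(Y|X) = 0.6433 nats

H(X) + H(Y|X) = 0.5623 + 0.6433 = 1.2056 nats

Both sides equal 1.2056 nats. ✓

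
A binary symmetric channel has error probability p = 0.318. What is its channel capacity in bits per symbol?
0.0978 bits

For a binary symmetric channel (BSC) with error probability p:
Capacity C = 1 - H(p) bits per symbol

where H(p) = -p log₂(p) - (1-p) log₂(1-p) is the binary entropy function.

H(0.318) = 0.9022 bits
C = 1 - 0.9022 = 0.0978 bits per symbol

This means we can reliably transmit up to 0.0978 bits of information per channel use.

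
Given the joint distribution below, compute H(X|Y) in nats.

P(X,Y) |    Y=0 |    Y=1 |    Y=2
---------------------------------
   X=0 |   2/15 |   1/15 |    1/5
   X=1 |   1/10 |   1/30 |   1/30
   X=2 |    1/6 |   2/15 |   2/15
0.9901 nats

Using the chain rule: H(X|Y) = H(X,Y) - H(Y)

First, compute H(X,Y) = 2.0640 nats

Marginal P(Y) = (2/5, 7/30, 11/30)
H(Y) = 1.0740 nats

H(X|Y) = H(X,Y) - H(Y) = 2.0640 - 1.0740 = 0.9901 nats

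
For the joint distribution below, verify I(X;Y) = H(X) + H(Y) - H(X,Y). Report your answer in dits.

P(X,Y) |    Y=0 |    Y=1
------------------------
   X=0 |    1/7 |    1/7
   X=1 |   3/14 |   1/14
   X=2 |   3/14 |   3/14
I(X;Y) = 0.0118 dits

Mutual information has multiple equivalent forms:
- I(X;Y) = H(X) - H(X|Y)
- I(X;Y) = H(Y) - H(Y|X)
- I(X;Y) = H(X) + H(Y) - H(X,Y)

Computing all quantities:
H(X) = 0.4686, H(Y) = 0.2966, H(X,Y) = 0.7534
H(X|Y) = 0.4568, H(Y|X) = 0.2848

Verification:
H(X) - H(X|Y) = 0.4686 - 0.4568 = 0.0118
H(Y) - H(Y|X) = 0.2966 - 0.2848 = 0.0118
H(X) + H(Y) - H(X,Y) = 0.4686 + 0.2966 - 0.7534 = 0.0118

All forms give I(X;Y) = 0.0118 dits. ✓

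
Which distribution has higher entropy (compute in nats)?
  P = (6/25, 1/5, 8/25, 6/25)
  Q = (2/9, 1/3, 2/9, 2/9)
P

Computing entropies in nats:
H(P) = 1.3715
H(Q) = 1.3689

Distribution P has higher entropy.

Intuition: The distribution closer to uniform (more spread out) has higher entropy.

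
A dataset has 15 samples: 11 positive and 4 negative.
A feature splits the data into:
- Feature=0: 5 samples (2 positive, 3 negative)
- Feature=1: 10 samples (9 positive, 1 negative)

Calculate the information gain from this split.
0.2003 bits

Information Gain = H(Y) - H(Y|Feature)

Before split:
P(positive) = 11/15 = 0.7333
H(Y) = 0.8366 bits

After split:
Feature=0: H = 0.9710 bits (weight = 5/15)
Feature=1: H = 0.4690 bits (weight = 10/15)
H(Y|Feature) = (5/15)×0.9710 + (10/15)×0.4690 = 0.6363 bits

Information Gain = 0.8366 - 0.6363 = 0.2003 bits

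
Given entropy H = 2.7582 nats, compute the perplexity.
15.7714

Perplexity is e^H (or exp(H) for natural log).

H = 2.7582 nats
Perplexity = e^2.7582 = 15.7714

Interpretation: The model's uncertainty is equivalent to choosing uniformly among 15.8 options.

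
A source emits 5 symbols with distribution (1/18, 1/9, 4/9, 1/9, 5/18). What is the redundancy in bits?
0.3525 bits

Redundancy measures how far a source is from maximum entropy:
R = H_max - H(X)

Maximum entropy for 5 symbols: H_max = log_2(5) = 2.3219 bits
Actual entropy: H(X) = 1.9694 bits
Redundancy: R = 2.3219 - 1.9694 = 0.3525 bits

This redundancy represents potential for compression: the source could be compressed by 0.3525 bits per symbol.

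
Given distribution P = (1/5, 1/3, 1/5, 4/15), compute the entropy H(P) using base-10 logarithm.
0.5917 dits

Shannon entropy is H(X) = -Σ p(x) log p(x).

For P = (1/5, 1/3, 1/5, 4/15):
H = -1/5 × log_10(1/5) -1/3 × log_10(1/3) -1/5 × log_10(1/5) -4/15 × log_10(4/15)
H = 0.5917 dits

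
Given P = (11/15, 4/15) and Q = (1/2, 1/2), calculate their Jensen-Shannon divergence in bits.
0.0420 bits

Jensen-Shannon divergence is:
JSD(P||Q) = 0.5 × D_KL(P||M) + 0.5 × D_KL(Q||M)
where M = 0.5 × (P + Q) is the mixture distribution.

M = 0.5 × (11/15, 4/15) + 0.5 × (1/2, 1/2) = (0.616667, 0.383333)

D_KL(P||M) = 0.0437 bits
D_KL(Q||M) = 0.0404 bits

JSD(P||Q) = 0.5 × 0.0437 + 0.5 × 0.0404 = 0.0420 bits

Unlike KL divergence, JSD is symmetric and bounded: 0 ≤ JSD ≤ log(2).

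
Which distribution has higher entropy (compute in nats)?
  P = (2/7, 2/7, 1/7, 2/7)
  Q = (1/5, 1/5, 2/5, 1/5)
P

Computing entropies in nats:
H(P) = 1.3518
H(Q) = 1.3322

Distribution P has higher entropy.

Intuition: The distribution closer to uniform (more spread out) has higher entropy.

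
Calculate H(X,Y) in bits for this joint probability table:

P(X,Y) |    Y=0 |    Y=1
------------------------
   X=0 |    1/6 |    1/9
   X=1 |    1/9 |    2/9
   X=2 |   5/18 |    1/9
2.4830 bits

Joint entropy is H(X,Y) = -Σ_{x,y} p(x,y) log p(x,y).

Summing over all non-zero entries:
H(X,Y) = -[1/6·log_2(1/6) + 1/9·log_2(1/9) + 1/9·log_2(1/9) + 2/9·log_2(2/9) + 5/18·log_2(5/18) + 1/9·log_2(1/9)]
H(X,Y) = 2.4830 bits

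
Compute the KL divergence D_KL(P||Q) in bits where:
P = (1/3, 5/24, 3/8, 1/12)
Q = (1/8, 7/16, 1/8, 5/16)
0.6841 bits

KL divergence: D_KL(P||Q) = Σ p(x) log(p(x)/q(x))

Computing term by term:
  x=0: 1/3 × log_2[(1/3)/(1/8)] = 1/3 × 1.4150 = 0.4717
  x=1: 5/24 × log_2[(5/24)/(7/16)] = 5/24 × -1.0704 = -0.2230
  x=2: 3/8 × log_2[(3/8)/(1/8)] = 3/8 × 1.5850 = 0.5944
  x=3: 1/12 × log_2[(1/12)/(5/16)] = 1/12 × -1.9069 = -0.1589

D_KL(P||Q) = 0.6841 bits

Note: KL divergence is always non-negative and equals 0 iff P = Q.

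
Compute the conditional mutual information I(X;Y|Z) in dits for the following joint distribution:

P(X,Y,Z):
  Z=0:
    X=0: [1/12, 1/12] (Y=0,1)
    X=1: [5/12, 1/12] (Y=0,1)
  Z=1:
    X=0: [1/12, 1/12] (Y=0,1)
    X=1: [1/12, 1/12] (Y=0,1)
0.0148 dits

Conditional mutual information: I(X;Y|Z) = H(X|Z) + H(Y|Z) - H(X,Y|Z)

H(Z) = 0.2764
H(X,Z) = 0.5396 → H(X|Z) = 0.2632
H(Y,Z) = 0.5396 → H(Y|Z) = 0.2632
H(X,Y,Z) = 0.7879 → H(X,Y|Z) = 0.5115

I(X;Y|Z) = 0.2632 + 0.2632 - 0.5115 = 0.0148 dits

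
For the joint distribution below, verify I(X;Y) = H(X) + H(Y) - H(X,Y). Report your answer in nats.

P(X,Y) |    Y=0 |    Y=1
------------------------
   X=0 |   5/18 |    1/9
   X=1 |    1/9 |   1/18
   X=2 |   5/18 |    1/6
I(X;Y) = 0.0037 nats

Mutual information has multiple equivalent forms:
- I(X;Y) = H(X) - H(X|Y)
- I(X;Y) = H(Y) - H(Y|X)
- I(X;Y) = H(X) + H(Y) - H(X,Y)

Computing all quantities:
H(X) = 1.0263, H(Y) = 0.6365, H(X,Y) = 1.6591
H(X|Y) = 1.0226, H(Y|X) = 0.6328

Verification:
H(X) - H(X|Y) = 1.0263 - 1.0226 = 0.0037
H(Y) - H(Y|X) = 0.6365 - 0.6328 = 0.0037
H(X) + H(Y) - H(X,Y) = 1.0263 + 0.6365 - 1.6591 = 0.0037

All forms give I(X;Y) = 0.0037 nats. ✓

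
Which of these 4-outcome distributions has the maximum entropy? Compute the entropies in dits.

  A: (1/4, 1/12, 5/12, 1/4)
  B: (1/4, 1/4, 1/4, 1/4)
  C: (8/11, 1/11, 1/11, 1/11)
B

For a discrete distribution over n outcomes, entropy is maximized by the uniform distribution.

Computing entropies:
H(A) = 0.5494 dits
H(B) = 0.6021 dits
H(C) = 0.3846 dits

The uniform distribution (where all probabilities equal 1/4) achieves the maximum entropy of log_10(4) = 0.6021 dits.

Distribution B has the highest entropy.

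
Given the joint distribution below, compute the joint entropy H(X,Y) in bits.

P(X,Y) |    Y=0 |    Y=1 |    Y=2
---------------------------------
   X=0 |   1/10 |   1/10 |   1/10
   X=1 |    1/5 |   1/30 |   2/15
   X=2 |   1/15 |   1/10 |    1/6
3.0356 bits

Joint entropy is H(X,Y) = -Σ_{x,y} p(x,y) log p(x,y).

Summing over all non-zero entries:
H(X,Y) = -[1/10·log_2(1/10) + 1/10·log_2(1/10) + 1/10·log_2(1/10) + 1/5·log_2(1/5) + 1/30·log_2(1/30) + 2/15·log_2(2/15) + 1/15·log_2(1/15) + 1/10·log_2(1/10) + 1/6·log_2(1/6)]
H(X,Y) = 3.0356 bits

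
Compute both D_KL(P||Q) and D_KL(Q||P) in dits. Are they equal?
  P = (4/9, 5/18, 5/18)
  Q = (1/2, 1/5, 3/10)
D_KL(P||Q) = 0.0076, D_KL(Q||P) = 0.0071

KL divergence is not symmetric: D_KL(P||Q) ≠ D_KL(Q||P) in general.

D_KL(P||Q) = 0.0076 dits
D_KL(Q||P) = 0.0071 dits

No, they are not equal!

This asymmetry is why KL divergence is not a true distance metric.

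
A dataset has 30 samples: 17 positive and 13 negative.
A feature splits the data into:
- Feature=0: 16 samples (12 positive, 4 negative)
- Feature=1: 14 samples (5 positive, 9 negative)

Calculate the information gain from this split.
0.1157 bits

Information Gain = H(Y) - H(Y|Feature)

Before split:
P(positive) = 17/30 = 0.5667
H(Y) = 0.9871 bits

After split:
Feature=0: H = 0.8113 bits (weight = 16/30)
Feature=1: H = 0.9403 bits (weight = 14/30)
H(Y|Feature) = (16/30)×0.8113 + (14/30)×0.9403 = 0.8715 bits

Information Gain = 0.9871 - 0.8715 = 0.1157 bits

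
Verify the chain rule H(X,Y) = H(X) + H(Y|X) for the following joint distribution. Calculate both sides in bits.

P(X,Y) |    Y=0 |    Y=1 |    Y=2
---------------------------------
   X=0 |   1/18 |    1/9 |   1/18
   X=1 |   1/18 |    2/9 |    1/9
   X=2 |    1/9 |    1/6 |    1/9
H(X,Y) = 3.0169, H(X) = 1.5420, H(Y|X) = 1.4749 (all in bits)

Chain rule: H(X,Y) = H(X) + H(Y|X)

Left side — joint entropy directly:
H(X,Y) = -Σ p(x,y) log p(x,y) = 3.0169 bits

Right side — compute H(Y|X) from the conditional distributions:
P(X) = (2/9, 7/18, 7/18), so H(X) = 1.5420 bits
H(Y|X) = Σ_x P(X=x) · H(Y|X=x):
  P(Y|X=0) = (1/4, 1/2, 1/4), H(Y|X=0) = 1.5000, weight P(X=0) = 2/9
  P(Y|X=1) = (1/7, 4/7, 2/7), H(Y|X=1) = 1.3788, weight P(X=1) = 7/18
  P(Y|X=2) = (2/7, 3/7, 2/7), H(Y|X=2) = 1.5567, weight P(X=2) = 7/18
H(Y|X) = 1.4749 bits

H(X) + H(Y|X) = 1.5420 + 1.4749 = 3.0169 bits

Both sides equal 3.0169 bits. ✓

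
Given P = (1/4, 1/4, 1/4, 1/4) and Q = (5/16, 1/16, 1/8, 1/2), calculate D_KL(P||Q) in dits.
0.1263 dits

KL divergence: D_KL(P||Q) = Σ p(x) log(p(x)/q(x))

Computing term by term:
  x=0: 1/4 × log_10[(1/4)/(5/16)] = 1/4 × -0.0969 = -0.0242
  x=1: 1/4 × log_10[(1/4)/(1/16)] = 1/4 × 0.6021 = 0.1505
  x=2: 1/4 × log_10[(1/4)/(1/8)] = 1/4 × 0.3010 = 0.0753
  x=3: 1/4 × log_10[(1/4)/(1/2)] = 1/4 × -0.3010 = -0.0753

D_KL(P||Q) = 0.1263 dits

Note: KL divergence is always non-negative and equals 0 iff P = Q.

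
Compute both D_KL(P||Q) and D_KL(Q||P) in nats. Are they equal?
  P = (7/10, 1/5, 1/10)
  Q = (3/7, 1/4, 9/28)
D_KL(P||Q) = 0.1820, D_KL(Q||P) = 0.2208

KL divergence is not symmetric: D_KL(P||Q) ≠ D_KL(Q||P) in general.

D_KL(P||Q) = 0.1820 nats
D_KL(Q||P) = 0.2208 nats

No, they are not equal!

This asymmetry is why KL divergence is not a true distance metric.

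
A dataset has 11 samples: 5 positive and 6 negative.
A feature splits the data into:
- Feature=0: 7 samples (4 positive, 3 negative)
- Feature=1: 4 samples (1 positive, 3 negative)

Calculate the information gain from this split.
0.0721 bits

Information Gain = H(Y) - H(Y|Feature)

Before split:
P(positive) = 5/11 = 0.4545
H(Y) = 0.9940 bits

After split:
Feature=0: H = 0.9852 bits (weight = 7/11)
Feature=1: H = 0.8113 bits (weight = 4/11)
H(Y|Feature) = (7/11)×0.9852 + (4/11)×0.8113 = 0.9220 bits

Information Gain = 0.9940 - 0.9220 = 0.0721 bits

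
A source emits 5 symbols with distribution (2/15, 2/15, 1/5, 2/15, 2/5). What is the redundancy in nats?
0.1151 nats

Redundancy measures how far a source is from maximum entropy:
R = H_max - H(X)

Maximum entropy for 5 symbols: H_max = log_e(5) = 1.6094 nats
Actual entropy: H(X) = 1.4944 nats
Redundancy: R = 1.6094 - 1.4944 = 0.1151 nats

This redundancy represents potential for compression: the source could be compressed by 0.1151 nats per symbol.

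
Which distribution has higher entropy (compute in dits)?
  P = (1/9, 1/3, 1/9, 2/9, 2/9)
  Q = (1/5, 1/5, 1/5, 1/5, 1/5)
Q

Computing entropies in dits:
H(P) = 0.6614
H(Q) = 0.6990

Distribution Q has higher entropy.

Intuition: The distribution closer to uniform (more spread out) has higher entropy.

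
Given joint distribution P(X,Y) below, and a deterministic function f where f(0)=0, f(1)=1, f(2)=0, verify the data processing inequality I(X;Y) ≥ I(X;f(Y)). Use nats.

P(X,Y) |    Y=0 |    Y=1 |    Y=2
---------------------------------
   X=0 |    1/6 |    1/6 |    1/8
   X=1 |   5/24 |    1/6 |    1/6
I(X;Y) = 0.0018, I(X;f(Y)) = 0.0017, inequality holds: 0.0018 ≥ 0.0017

Data Processing Inequality: For any Markov chain X → Y → Z, we have I(X;Y) ≥ I(X;Z).

Here Z = f(Y) is a deterministic function of Y, forming X → Y → Z.

Original I(X;Y) = 0.0018 nats

After applying f:
P(X,Z) where Z=f(Y):
- P(X,Z=0) = P(X,Y=0) + P(X,Y=2)
- P(X,Z=1) = P(X,Y=1)

I(X;Z) = I(X;f(Y)) = 0.0017 nats

Verification: 0.0018 ≥ 0.0017 ✓

Information cannot be created by processing; the function f can only lose information about X.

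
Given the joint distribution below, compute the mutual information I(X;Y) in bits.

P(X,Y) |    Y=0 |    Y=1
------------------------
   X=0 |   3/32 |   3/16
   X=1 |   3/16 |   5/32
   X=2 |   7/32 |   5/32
0.0326 bits

Mutual information: I(X;Y) = H(X) + H(Y) - H(X,Y)

Marginals:
P(X) = (9/32, 11/32, 3/8), H(X) = 1.5749 bits
P(Y) = (1/2, 1/2), H(Y) = 1.0000 bits

Joint entropy: H(X,Y) = 2.5423 bits

I(X;Y) = 1.5749 + 1.0000 - 2.5423 = 0.0326 bits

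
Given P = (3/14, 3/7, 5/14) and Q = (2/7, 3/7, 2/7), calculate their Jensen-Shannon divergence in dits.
0.0020 dits

Jensen-Shannon divergence is:
JSD(P||Q) = 0.5 × D_KL(P||M) + 0.5 × D_KL(Q||M)
where M = 0.5 × (P + Q) is the mixture distribution.

M = 0.5 × (3/14, 3/7, 5/14) + 0.5 × (2/7, 3/7, 2/7) = (1/4, 3/7, 9/28)

D_KL(P||M) = 0.0020 dits
D_KL(Q||M) = 0.0020 dits

JSD(P||Q) = 0.5 × 0.0020 + 0.5 × 0.0020 = 0.0020 dits

Unlike KL divergence, JSD is symmetric and bounded: 0 ≤ JSD ≤ log(2).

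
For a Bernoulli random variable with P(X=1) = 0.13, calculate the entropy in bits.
0.5574 bits

The binary entropy function is:
H(p) = -p log(p) - (1-p) log(1-p)

H(0.13) = -0.13 × log_2(0.13) - 0.87 × log_2(0.87)
H(0.13) = 0.5574 bits

Note: Binary entropy is maximized at p=0.5 (H=1 bit) and minimized at p=0 or p=1 (H=0).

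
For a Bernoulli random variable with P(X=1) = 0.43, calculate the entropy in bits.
0.9858 bits

The binary entropy function is:
H(p) = -p log(p) - (1-p) log(1-p)

H(0.43) = -0.43 × log_2(0.43) - 0.57 × log_2(0.57)
H(0.43) = 0.9858 bits

Note: Binary entropy is maximized at p=0.5 (H=1 bit) and minimized at p=0 or p=1 (H=0).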